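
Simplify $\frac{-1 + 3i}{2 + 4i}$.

Multiply numerator and denominator by conjugate (2 - 4i):
= (-1 + 3i)(2 - 4i) / (2^2 + 4^2)
= (10 + 10i) / 20
Divide through by 10: (1 + i) / 2
= 1/2 + (1/2)i


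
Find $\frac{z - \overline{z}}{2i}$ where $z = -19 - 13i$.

z - conjugate(z) = 2bi
(z - conjugate(z))/(2i) = 2bi/(2i) = b = -13


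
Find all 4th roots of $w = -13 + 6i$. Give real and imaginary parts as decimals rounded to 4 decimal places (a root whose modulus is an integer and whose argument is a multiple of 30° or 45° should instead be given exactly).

|w| = sqrt(205) ≈ 14.317821, arg(w) ≈ 155.224859°
Root modulus = sqrt(205)^(1/4) ≈ 1.945222
Root arguments: θ_k = (arg(w) + 360°k)/4 for k = 0, 1, ..., 3
Compute each root as (root modulus)(cos θ_k + i sin θ_k) using full-precision intermediates, then round to 4 decimal places.
Roots: 1.5159 + 1.2190i, -1.2190 + 1.5159i, -1.5159 - 1.2190i, 1.2190 - 1.5159i


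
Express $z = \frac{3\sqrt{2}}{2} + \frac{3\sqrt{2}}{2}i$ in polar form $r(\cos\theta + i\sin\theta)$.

r = |z| = sqrt(a^2 + b^2) = sqrt((3*sqrt(2)/2)^2 + (3*sqrt(2)/2)^2) = sqrt(9/2 + 9/2) = sqrt(9) = 3
θ = arctan(b/a) = arctan(2.1213/2.1213) (quadrant-adjusted) = 45°
z = 3(cos 45° + i sin 45°)


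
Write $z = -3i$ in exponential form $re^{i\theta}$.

r = |z| = sqrt((0)^2 + (-3)^2) = sqrt(0 + 9) = sqrt(9) = 3
a = 0 and b < 0, so z lies on the negative imaginary axis: θ = -90° = -π/2
z = 3e^(-i*π/2)


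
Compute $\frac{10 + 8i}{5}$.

Divisor is real, so divide each part by 5:
= 2 + (8/5)i


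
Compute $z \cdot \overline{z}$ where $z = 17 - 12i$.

z * conjugate(z) = |z|^2 = a^2 + b^2
= 17^2 + (-12)^2 = 433


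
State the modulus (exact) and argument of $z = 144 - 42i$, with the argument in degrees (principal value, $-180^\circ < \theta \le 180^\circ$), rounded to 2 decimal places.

|z| = sqrt(144^2 + (-42)^2) = 150
arg(z) = arctan(b/a) = arctan(-42/144) (quadrant-adjusted) = -16.26°


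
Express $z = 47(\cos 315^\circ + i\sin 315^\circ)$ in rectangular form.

a = r cos θ = 47 * sqrt(2)/2 = 47*sqrt(2)/2
b = r sin θ = 47 * -sqrt(2)/2 = -47*sqrt(2)/2
z = 47*sqrt(2)/2 - (47*sqrt(2)/2)i


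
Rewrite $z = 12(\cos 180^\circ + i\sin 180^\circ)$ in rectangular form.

a = r cos θ = 12 * -1 = -12
b = r sin θ = 12 * 0 = 0
z = -12


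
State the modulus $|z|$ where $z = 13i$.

|z| = sqrt(a^2 + b^2) = sqrt(0^2 + 13^2) = sqrt(169) = 13


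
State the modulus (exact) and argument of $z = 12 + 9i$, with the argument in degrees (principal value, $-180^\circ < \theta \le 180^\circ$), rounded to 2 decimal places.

|z| = sqrt(12^2 + 9^2) = 15
arg(z) = arctan(b/a) = arctan(9/12) (quadrant-adjusted) = 36.87°


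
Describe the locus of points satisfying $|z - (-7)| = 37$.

|z - z0| = r describes a circle centered at z0 with radius r
Here z0 = -7 and r = 37
Locus: Circle centered at (-7, 0) with radius 37


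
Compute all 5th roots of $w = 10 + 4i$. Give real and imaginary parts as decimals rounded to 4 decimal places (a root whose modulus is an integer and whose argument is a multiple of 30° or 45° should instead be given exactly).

|w| = sqrt(116) ≈ 10.770330, arg(w) ≈ 21.801409°
Root modulus = sqrt(116)^(1/5) ≈ 1.608592
Root arguments: θ_k = (arg(w) + 360°k)/5 for k = 0, 1, ..., 4
Compute each root as (root modulus)(cos θ_k + i sin θ_k) using full-precision intermediates, then round to 4 decimal places.
Roots: 1.6039 + 0.1223i, 0.3793 + 1.5632i, -1.3695 + 0.8438i, -1.2257 - 1.0417i, 0.6120 - 1.4876i


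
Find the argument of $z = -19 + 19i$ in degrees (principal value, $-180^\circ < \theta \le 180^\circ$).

θ = arctan(b/a) = arctan(19/-19) (quadrant-adjusted) = 135°


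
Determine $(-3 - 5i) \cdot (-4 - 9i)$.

(a1*a2 - b1*b2) + (a1*b2 + b1*a2)i
= (12 - 45) + (27 + 20)i
= -33 + 47i


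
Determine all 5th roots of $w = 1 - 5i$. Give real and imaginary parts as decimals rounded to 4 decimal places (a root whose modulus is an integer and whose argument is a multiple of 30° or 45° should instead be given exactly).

|w| = sqrt(26) ≈ 5.099020, arg(w) ≈ 281.309932°
Root modulus = sqrt(26)^(1/5) ≈ 1.385152
Root arguments: θ_k = (arg(w) + 360°k)/5 for k = 0, 1, ..., 4
Compute each root as (root modulus)(cos θ_k + i sin θ_k) using full-precision intermediates, then round to 4 decimal places.
Roots: 0.7693 + 1.1519i, -0.8578 + 1.0876i, -1.2994 - 0.4797i, 0.0547 - 1.3841i, 1.3332 - 0.3757i


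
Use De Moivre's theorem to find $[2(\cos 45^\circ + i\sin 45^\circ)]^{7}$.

By De Moivre: z^n = r^n(cos(nθ) + i sin(nθ))
= 2^7(cos(7*45°) + i sin(7*45°))
= 128(cos 315° + i sin 315°)
= 64*sqrt(2) - 64*sqrt(2)i


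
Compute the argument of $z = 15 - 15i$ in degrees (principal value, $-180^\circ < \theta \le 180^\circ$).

θ = arctan(b/a) = arctan(-15/15) (quadrant-adjusted) = -45°


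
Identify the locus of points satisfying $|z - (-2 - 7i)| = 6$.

|z - z0| = r describes a circle centered at z0 with radius r
Here z0 = -2 - 7i and r = 6
Locus: Circle centered at (-2, -7) with radius 6


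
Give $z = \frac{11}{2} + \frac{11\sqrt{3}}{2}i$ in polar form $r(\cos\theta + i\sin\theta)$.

r = |z| = sqrt(a^2 + b^2) = sqrt((11/2)^2 + (11*sqrt(3)/2)^2) = sqrt(121/4 + 363/4) = sqrt(121) = 11
θ = arctan(b/a) = arctan(9.5263/5.5) (quadrant-adjusted) = 60°
z = 11(cos 60° + i sin 60°)


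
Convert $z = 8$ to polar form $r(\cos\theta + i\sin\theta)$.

r = |z| = sqrt(a^2 + b^2) = sqrt((8)^2 + (0)^2) = sqrt(64 + 0) = sqrt(64) = 8
b = 0 and a > 0, so z lies on the positive real axis: θ = 0°
z = 8(cos 0° + i sin 0°)


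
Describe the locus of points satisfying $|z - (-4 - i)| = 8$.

|z - z0| = r describes a circle centered at z0 with radius r
Here z0 = -4 - i and r = 8
Locus: Circle centered at (-4, -1) with radius 8


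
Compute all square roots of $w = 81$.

|w| = 81, arg(w) = 0°
Root modulus = 81^(1/2) = 9
Root arguments: θ_k = (0° + 360°k)/2 for k = 0, 1, ..., 1
Roots: 9, -9


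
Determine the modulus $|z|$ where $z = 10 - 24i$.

|z| = sqrt(a^2 + b^2) = sqrt(10^2 + (-24)^2) = sqrt(676) = 26


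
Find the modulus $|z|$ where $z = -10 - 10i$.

|z| = sqrt(a^2 + b^2) = sqrt((-10)^2 + (-10)^2) = sqrt(200) = sqrt(200)


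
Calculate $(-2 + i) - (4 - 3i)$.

(-2 - 4) + (1 - (-3))i = -6 + 4i


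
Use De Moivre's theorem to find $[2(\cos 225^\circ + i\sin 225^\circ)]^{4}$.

By De Moivre: z^n = r^n(cos(nθ) + i sin(nθ))
= 2^4(cos(4*225°) + i sin(4*225°))
= 16(cos 180° + i sin 180°)
= -16


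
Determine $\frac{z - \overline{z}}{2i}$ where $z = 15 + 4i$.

z - conjugate(z) = 2bi
(z - conjugate(z))/(2i) = 2bi/(2i) = b = 4


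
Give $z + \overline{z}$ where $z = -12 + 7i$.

z + conjugate(z) = (a + bi) + (a - bi) = 2a
= 2 * (-12) = -24


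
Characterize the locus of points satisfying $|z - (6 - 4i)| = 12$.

|z - z0| = r describes a circle centered at z0 with radius r
Here z0 = 6 - 4i and r = 12
Locus: Circle centered at (6, -4) with radius 12


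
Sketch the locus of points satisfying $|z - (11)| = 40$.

|z - z0| = r describes a circle centered at z0 with radius r
Here z0 = 11 and r = 40
Locus: Circle centered at (11, 0) with radius 40


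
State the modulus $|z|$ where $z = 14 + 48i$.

|z| = sqrt(a^2 + b^2) = sqrt(14^2 + 48^2) = sqrt(2500) = 50


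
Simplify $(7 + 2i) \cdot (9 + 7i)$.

(a1*a2 - b1*b2) + (a1*b2 + b1*a2)i
= (63 - 14) + (49 + 18)i
= 49 + 67i


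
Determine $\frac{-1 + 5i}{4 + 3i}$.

Multiply numerator and denominator by conjugate (4 - 3i):
= (-1 + 5i)(4 - 3i) / (4^2 + 3^2)
= (11 + 23i) / 25
= 11/25 + (23/25)i


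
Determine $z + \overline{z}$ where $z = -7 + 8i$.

z + conjugate(z) = (a + bi) + (a - bi) = 2a
= 2 * (-7) = -14


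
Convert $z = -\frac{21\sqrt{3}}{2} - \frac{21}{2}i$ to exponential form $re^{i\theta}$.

r = |z| = sqrt((-21*sqrt(3)/2)^2 + (-21/2)^2) = sqrt(1323/4 + 441/4) = sqrt(441) = 21
θ = arctan(b/a) = arctan(-10.5/-18.1865) (quadrant-adjusted) = -150° = -5π/6
z = 21e^(-i*5π/6)


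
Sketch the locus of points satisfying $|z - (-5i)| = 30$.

|z - z0| = r describes a circle centered at z0 with radius r
Here z0 = -5i and r = 30
Locus: Circle centered at (0, -5) with radius 30


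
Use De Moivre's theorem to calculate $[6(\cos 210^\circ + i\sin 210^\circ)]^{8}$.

By De Moivre: z^n = r^n(cos(nθ) + i sin(nθ))
= 6^8(cos(8*210°) + i sin(8*210°))
= 1679616(cos 240° + i sin 240°)
= -839808 - 839808*sqrt(3)i


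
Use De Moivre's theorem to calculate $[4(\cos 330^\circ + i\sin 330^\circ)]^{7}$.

By De Moivre: z^n = r^n(cos(nθ) + i sin(nθ))
= 4^7(cos(7*330°) + i sin(7*330°))
= 16384(cos 150° + i sin 150°)
= -8192*sqrt(3) + 8192i


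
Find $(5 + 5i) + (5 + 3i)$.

(5 + 5) + (5 + 3)i = 10 + 8i


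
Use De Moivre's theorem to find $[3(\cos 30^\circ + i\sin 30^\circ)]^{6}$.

By De Moivre: z^n = r^n(cos(nθ) + i sin(nθ))
= 3^6(cos(6*30°) + i sin(6*30°))
= 729(cos 180° + i sin 180°)
= -729


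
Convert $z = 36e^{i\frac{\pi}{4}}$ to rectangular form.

a = r cos θ = 36 * sqrt(2)/2 = 18*sqrt(2)
b = r sin θ = 36 * sqrt(2)/2 = 18*sqrt(2)
z = 18*sqrt(2) + 18*sqrt(2)i


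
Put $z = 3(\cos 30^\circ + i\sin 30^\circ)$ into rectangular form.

a = r cos θ = 3 * sqrt(3)/2 = 3*sqrt(3)/2
b = r sin θ = 3 * 1/2 = 3/2
z = 3*sqrt(3)/2 + (3/2)i


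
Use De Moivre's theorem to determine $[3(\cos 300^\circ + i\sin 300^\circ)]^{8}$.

By De Moivre: z^n = r^n(cos(nθ) + i sin(nθ))
= 3^8(cos(8*300°) + i sin(8*300°))
= 6561(cos 240° + i sin 240°)
= -6561/2 - (6561*sqrt(3)/2)i


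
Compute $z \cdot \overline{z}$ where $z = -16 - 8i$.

z * conjugate(z) = |z|^2 = a^2 + b^2
= (-16)^2 + (-8)^2 = 320


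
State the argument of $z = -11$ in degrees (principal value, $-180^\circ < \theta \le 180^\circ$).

b = 0 and a < 0, so z lies on the negative real axis: θ = 180°


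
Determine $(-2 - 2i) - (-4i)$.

(-2 - 0) + (-2 - (-4))i = -2 + 2i


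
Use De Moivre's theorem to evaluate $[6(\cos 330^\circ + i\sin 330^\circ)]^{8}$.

By De Moivre: z^n = r^n(cos(nθ) + i sin(nθ))
= 6^8(cos(8*330°) + i sin(8*330°))
= 1679616(cos 120° + i sin 120°)
= -839808 + 839808*sqrt(3)i


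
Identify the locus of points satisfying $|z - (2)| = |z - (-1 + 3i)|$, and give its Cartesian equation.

|z - z1| = |z - z2| means z is equidistant from z1 and z2,
i.e. the perpendicular bisector of the segment from (2, 0) to (-1, 3) (midpoint (1/2, 3/2)).
With z = x + yi, square both sides:
(x - 2)^2 + (y - 0)^2 = (x - (-1))^2 + (y - 3)^2
The x^2 and y^2 terms cancel: -6x + 6y = 10 - 4 = 6
Simplify: x - y = -1
Locus: Perpendicular bisector of the segment from (2, 0) to (-1, 3): the line x - y = -1


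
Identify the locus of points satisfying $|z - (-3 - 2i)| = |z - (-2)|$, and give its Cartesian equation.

|z - z1| = |z - z2| means z is equidistant from z1 and z2,
i.e. the perpendicular bisector of the segment from (-3, -2) to (-2, 0) (midpoint (-5/2, -1)).
With z = x + yi, square both sides:
(x - (-3))^2 + (y - (-2))^2 = (x - (-2))^2 + (y - 0)^2
The x^2 and y^2 terms cancel: 2x + 4y = 4 - 13 = -9
Simplify: 2x + 4y = -9
Locus: Perpendicular bisector of the segment from (-3, -2) to (-2, 0): the line 2x + 4y = -9


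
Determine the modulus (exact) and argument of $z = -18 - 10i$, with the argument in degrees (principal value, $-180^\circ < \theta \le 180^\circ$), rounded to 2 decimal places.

|z| = sqrt((-18)^2 + (-10)^2) = sqrt(424)
arg(z) = arctan(b/a) = arctan(-10/-18) (quadrant-adjusted) = -150.95°


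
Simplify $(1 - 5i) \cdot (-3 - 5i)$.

(a1*a2 - b1*b2) + (a1*b2 + b1*a2)i
= (-3 - 25) + (-5 + 15)i
= -28 + 10i


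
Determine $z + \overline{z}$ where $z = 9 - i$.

z + conjugate(z) = (a + bi) + (a - bi) = 2a
= 2 * 9 = 18


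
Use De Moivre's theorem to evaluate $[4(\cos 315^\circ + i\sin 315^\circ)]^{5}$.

By De Moivre: z^n = r^n(cos(nθ) + i sin(nθ))
= 4^5(cos(5*315°) + i sin(5*315°))
= 1024(cos 135° + i sin 135°)
= -512*sqrt(2) + 512*sqrt(2)i


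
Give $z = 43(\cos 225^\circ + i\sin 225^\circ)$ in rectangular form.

a = r cos θ = 43 * -sqrt(2)/2 = -43*sqrt(2)/2
b = r sin θ = 43 * -sqrt(2)/2 = -43*sqrt(2)/2
z = -43*sqrt(2)/2 - (43*sqrt(2)/2)i


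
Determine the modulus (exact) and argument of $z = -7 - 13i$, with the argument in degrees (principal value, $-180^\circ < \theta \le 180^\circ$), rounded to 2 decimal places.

|z| = sqrt((-7)^2 + (-13)^2) = sqrt(218)
arg(z) = arctan(b/a) = arctan(-13/-7) (quadrant-adjusted) = -118.30°


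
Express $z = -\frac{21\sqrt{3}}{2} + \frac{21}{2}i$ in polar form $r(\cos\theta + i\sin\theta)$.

r = |z| = sqrt(a^2 + b^2) = sqrt((-21*sqrt(3)/2)^2 + (21/2)^2) = sqrt(1323/4 + 441/4) = sqrt(441) = 21
θ = arctan(b/a) = arctan(10.5/-18.1865) (quadrant-adjusted) = 150°
z = 21(cos 150° + i sin 150°)


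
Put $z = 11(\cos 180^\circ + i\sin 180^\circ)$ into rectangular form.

a = r cos θ = 11 * -1 = -11
b = r sin θ = 11 * 0 = 0
z = -11


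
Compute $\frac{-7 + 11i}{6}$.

Divisor is real, so divide each part by 6:
= -7/6 + (11/6)i


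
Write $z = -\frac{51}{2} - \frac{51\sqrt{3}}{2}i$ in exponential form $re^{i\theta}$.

r = |z| = sqrt((-51/2)^2 + (-51*sqrt(3)/2)^2) = sqrt(2601/4 + 7803/4) = sqrt(2601) = 51
θ = arctan(b/a) = arctan(-44.1673/-25.5) (quadrant-adjusted) = 240° = 4π/3
z = 51e^(i*4π/3)


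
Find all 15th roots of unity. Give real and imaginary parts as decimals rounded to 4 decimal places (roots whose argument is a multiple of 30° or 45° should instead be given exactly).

ω_k = e^(2πik/15) = cos(2πk/15) + i sin(2πk/15) for k = 0, 1, ..., 14
Roots: 1, 0.9135 + 0.4067i, 0.6691 + 0.7431i, 0.3090 + 0.9511i, -0.1045 + 0.9945i, -1/2 + (sqrt(3)/2)i, -0.8090 + 0.5878i, -0.9781 + 0.2079i, -0.9781 - 0.2079i, -0.8090 - 0.5878i, -1/2 - (sqrt(3)/2)i, -0.1045 - 0.9945i, 0.3090 - 0.9511i, 0.6691 - 0.7431i, 0.9135 - 0.4067i


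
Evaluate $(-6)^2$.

(a + bi)^2 = a^2 - b^2 + 2abi
= (-6)^2 - 0^2 + 2*(-6)*0i
= 36


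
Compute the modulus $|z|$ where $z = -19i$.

|z| = sqrt(a^2 + b^2) = sqrt(0^2 + (-19)^2) = sqrt(361) = 19


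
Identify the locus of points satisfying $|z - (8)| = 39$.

|z - z0| = r describes a circle centered at z0 with radius r
Here z0 = 8 and r = 39
Locus: Circle centered at (8, 0) with radius 39


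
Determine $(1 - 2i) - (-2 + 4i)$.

(1 - (-2)) + (-2 - 4)i = 3 - 6i


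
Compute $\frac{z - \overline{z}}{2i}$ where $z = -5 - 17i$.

z - conjugate(z) = 2bi
(z - conjugate(z))/(2i) = 2bi/(2i) = b = -17


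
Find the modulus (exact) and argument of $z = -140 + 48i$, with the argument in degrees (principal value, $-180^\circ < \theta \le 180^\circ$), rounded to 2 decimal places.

|z| = sqrt((-140)^2 + 48^2) = 148
arg(z) = arctan(b/a) = arctan(48/-140) (quadrant-adjusted) = 161.08°


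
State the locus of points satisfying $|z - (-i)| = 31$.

|z - z0| = r describes a circle centered at z0 with radius r
Here z0 = -i and r = 31
Locus: Circle centered at (0, -1) with radius 31


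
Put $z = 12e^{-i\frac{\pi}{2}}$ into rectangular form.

a = r cos θ = 12 * 0 = 0
b = r sin θ = 12 * -1 = -12
z = -12i


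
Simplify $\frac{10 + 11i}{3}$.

Divisor is real, so divide each part by 3:
= 10/3 + (11/3)i


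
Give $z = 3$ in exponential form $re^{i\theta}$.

r = |z| = sqrt((3)^2 + (0)^2) = sqrt(9 + 0) = sqrt(9) = 3
b = 0 and a > 0, so z lies on the positive real axis: θ = 0
z = 3e^(i*0) = 3


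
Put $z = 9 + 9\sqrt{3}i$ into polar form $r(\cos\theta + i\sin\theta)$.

r = |z| = sqrt(a^2 + b^2) = sqrt((9)^2 + (9*sqrt(3))^2) = sqrt(81 + 243) = sqrt(324) = 18
θ = arctan(b/a) = arctan(15.5885/9) (quadrant-adjusted) = 60°
z = 18(cos 60° + i sin 60°)


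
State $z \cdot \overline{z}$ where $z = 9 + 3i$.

z * conjugate(z) = |z|^2 = a^2 + b^2
= 9^2 + 3^2 = 90


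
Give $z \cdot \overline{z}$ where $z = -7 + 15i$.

z * conjugate(z) = |z|^2 = a^2 + b^2
= (-7)^2 + 15^2 = 274


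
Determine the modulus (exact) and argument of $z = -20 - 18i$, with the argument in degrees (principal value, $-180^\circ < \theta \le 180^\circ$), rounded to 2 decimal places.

|z| = sqrt((-20)^2 + (-18)^2) = sqrt(724)
arg(z) = arctan(b/a) = arctan(-18/-20) (quadrant-adjusted) = -138.01°


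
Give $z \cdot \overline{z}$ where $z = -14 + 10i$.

z * conjugate(z) = |z|^2 = a^2 + b^2
= (-14)^2 + 10^2 = 296


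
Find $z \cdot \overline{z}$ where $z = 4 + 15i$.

z * conjugate(z) = |z|^2 = a^2 + b^2
= 4^2 + 15^2 = 241


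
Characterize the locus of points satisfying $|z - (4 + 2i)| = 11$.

|z - z0| = r describes a circle centered at z0 with radius r
Here z0 = 4 + 2i and r = 11
Locus: Circle centered at (4, 2) with radius 11


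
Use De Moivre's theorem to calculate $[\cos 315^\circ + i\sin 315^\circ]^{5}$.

By De Moivre: z^n = r^n(cos(nθ) + i sin(nθ))
= 1^5(cos(5*315°) + i sin(5*315°))
= 1(cos 135° + i sin 135°)
= -sqrt(2)/2 + (sqrt(2)/2)i


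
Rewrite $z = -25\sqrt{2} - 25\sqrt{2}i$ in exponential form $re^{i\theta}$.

r = |z| = sqrt((-25*sqrt(2))^2 + (-25*sqrt(2))^2) = sqrt(1250 + 1250) = sqrt(2500) = 50
θ = arctan(b/a) = arctan(-35.3553/-35.3553) (quadrant-adjusted) = -135° = -3π/4
z = 50e^(-i*3π/4)


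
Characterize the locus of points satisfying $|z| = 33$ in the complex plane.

|z| = 33 means sqrt(x^2 + y^2) = 33
This is a circle of radius 33 centered at the origin


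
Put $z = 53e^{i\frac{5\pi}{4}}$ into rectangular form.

a = r cos θ = 53 * -sqrt(2)/2 = -53*sqrt(2)/2
b = r sin θ = 53 * -sqrt(2)/2 = -53*sqrt(2)/2
z = -53*sqrt(2)/2 - (53*sqrt(2)/2)i


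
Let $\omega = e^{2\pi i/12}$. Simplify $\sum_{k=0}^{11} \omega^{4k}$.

Let ζ = ω^4 = e^(2πi·4/12). Since 12 ∤ 4, ζ ≠ 1.
Sum = Σ_{k=0}^{11} ζ^k = (ζ^12 - 1)/(ζ - 1) = (ω^{4·12} - 1)/(ζ - 1) = (1 - 1)/(ζ - 1) = 0


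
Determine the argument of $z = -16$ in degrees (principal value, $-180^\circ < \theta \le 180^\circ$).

b = 0 and a < 0, so z lies on the negative real axis: θ = 180°


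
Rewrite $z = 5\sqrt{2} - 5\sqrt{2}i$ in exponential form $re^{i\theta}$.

r = |z| = sqrt((5*sqrt(2))^2 + (-5*sqrt(2))^2) = sqrt(50 + 50) = sqrt(100) = 10
θ = arctan(b/a) = arctan(-7.0711/7.0711) (quadrant-adjusted) = -45° = -π/4
z = 10e^(-i*π/4)


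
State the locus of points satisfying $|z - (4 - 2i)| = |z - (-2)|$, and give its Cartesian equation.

|z - z1| = |z - z2| means z is equidistant from z1 and z2,
i.e. the perpendicular bisector of the segment from (4, -2) to (-2, 0) (midpoint (1, -1)).
With z = x + yi, square both sides:
(x - 4)^2 + (y - (-2))^2 = (x - (-2))^2 + (y - 0)^2
The x^2 and y^2 terms cancel: -12x + 4y = 4 - 20 = -16
Simplify: 3x - y = 4
Locus: Perpendicular bisector of the segment from (4, -2) to (-2, 0): the line 3x - y = 4


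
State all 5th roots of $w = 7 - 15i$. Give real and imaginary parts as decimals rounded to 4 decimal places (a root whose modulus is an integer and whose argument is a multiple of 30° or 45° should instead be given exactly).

|w| = sqrt(274) ≈ 16.552945, arg(w) ≈ 295.016893°
Root modulus = sqrt(274)^(1/5) ≈ 1.752972
Root arguments: θ_k = (arg(w) + 360°k)/5 for k = 0, 1, ..., 4
Compute each root as (root modulus)(cos θ_k + i sin θ_k) using full-precision intermediates, then round to 4 decimal places.
Roots: 0.9028 + 1.5026i, -1.1501 + 1.3229i, -1.6136 - 0.6850i, 0.1529 - 1.7463i, 1.7081 - 0.3942i


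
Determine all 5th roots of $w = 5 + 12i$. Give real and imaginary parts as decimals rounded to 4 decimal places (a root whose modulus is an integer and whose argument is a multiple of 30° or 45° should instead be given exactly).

|w| = 13, arg(w) ≈ 67.380135°
Root modulus = 13^(1/5) ≈ 1.670278
Root arguments: θ_k = (arg(w) + 360°k)/5 for k = 0, 1, ..., 4
Compute each root as (root modulus)(cos θ_k + i sin θ_k) using full-precision intermediates, then round to 4 decimal places.
Roots: 1.6243 + 0.3892i, 0.1317 + 1.6651i, -1.5429 + 0.6398i, -1.0853 - 1.2696i, 0.8721 - 1.4245i


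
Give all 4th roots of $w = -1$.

|w| = 1, arg(w) = 180°
Root modulus = 1^(1/4) = 1
Root arguments: θ_k = (180° + 360°k)/4 for k = 0, 1, ..., 3
Roots: sqrt(2)/2 + (sqrt(2)/2)i, -sqrt(2)/2 + (sqrt(2)/2)i, -sqrt(2)/2 - (sqrt(2)/2)i, sqrt(2)/2 - (sqrt(2)/2)i


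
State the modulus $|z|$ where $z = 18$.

|z| = sqrt(a^2 + b^2) = sqrt(18^2 + 0^2) = sqrt(324) = 18


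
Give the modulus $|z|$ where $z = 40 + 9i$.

|z| = sqrt(a^2 + b^2) = sqrt(40^2 + 9^2) = sqrt(1681) = 41


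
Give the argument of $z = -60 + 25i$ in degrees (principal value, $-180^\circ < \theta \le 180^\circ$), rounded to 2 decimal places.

θ = arctan(b/a) = arctan(25/-60) (quadrant-adjusted) = 157.38°


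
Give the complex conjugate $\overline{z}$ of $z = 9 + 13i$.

If z = a + bi, then conjugate(z) = a - bi
conjugate(9 + 13i) = 9 - 13i


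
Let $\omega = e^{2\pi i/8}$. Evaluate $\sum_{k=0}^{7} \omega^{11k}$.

Let ζ = ω^11 = e^(2πi·11/8). Since 8 ∤ 11, ζ ≠ 1.
Sum = Σ_{k=0}^{7} ζ^k = (ζ^8 - 1)/(ζ - 1) = (ω^{11·8} - 1)/(ζ - 1) = (1 - 1)/(ζ - 1) = 0


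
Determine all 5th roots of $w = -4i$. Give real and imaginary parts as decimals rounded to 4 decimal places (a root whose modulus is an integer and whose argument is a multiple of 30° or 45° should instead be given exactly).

|w| = 4, arg(w) = 270°
Root modulus = 4^(1/5) ≈ 1.319508
Root arguments: θ_k = (270° + 360°k)/5 for k = 0, 1, ..., 4
Compute each root as (root modulus)(cos θ_k + i sin θ_k) using full-precision intermediates, then round to 4 decimal places.
Roots: 0.7756 + 1.0675i, -0.7756 + 1.0675i, -1.2549 - 0.4078i, -1.3195i, 1.2549 - 0.4078i


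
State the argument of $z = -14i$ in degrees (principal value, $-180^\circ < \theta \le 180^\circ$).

a = 0 and b < 0, so z lies on the negative imaginary axis: θ = -90°


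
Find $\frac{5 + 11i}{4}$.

Divisor is real, so divide each part by 4:
= 5/4 + (11/4)i


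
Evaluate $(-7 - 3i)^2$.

(a + bi)^2 = a^2 - b^2 + 2abi
= (-7)^2 - (-3)^2 + 2*(-7)*(-3)i
= 40 + 42i


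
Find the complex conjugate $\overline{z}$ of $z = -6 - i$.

If z = a + bi, then conjugate(z) = a - bi
conjugate(-6 - i) = -6 + i


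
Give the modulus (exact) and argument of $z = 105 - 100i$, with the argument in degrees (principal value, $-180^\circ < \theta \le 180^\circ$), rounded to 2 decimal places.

|z| = sqrt(105^2 + (-100)^2) = 145
arg(z) = arctan(b/a) = arctan(-100/105) (quadrant-adjusted) = -43.60°


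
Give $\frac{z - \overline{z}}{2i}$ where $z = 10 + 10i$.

z - conjugate(z) = 2bi
(z - conjugate(z))/(2i) = 2bi/(2i) = b = 10


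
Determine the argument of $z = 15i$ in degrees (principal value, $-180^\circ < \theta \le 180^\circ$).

a = 0 and b > 0, so z lies on the positive imaginary axis: θ = 90°


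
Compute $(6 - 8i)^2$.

(a + bi)^2 = a^2 - b^2 + 2abi
= 6^2 - (-8)^2 + 2*6*(-8)i
= -28 - 96i


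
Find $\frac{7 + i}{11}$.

Divisor is real, so divide each part by 11:
= 7/11 + (1/11)i


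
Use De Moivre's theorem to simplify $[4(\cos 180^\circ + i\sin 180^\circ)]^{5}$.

By De Moivre: z^n = r^n(cos(nθ) + i sin(nθ))
= 4^5(cos(5*180°) + i sin(5*180°))
= 1024(cos 180° + i sin 180°)
= -1024


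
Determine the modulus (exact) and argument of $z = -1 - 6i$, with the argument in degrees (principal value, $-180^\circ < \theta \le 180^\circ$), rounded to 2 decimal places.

|z| = sqrt((-1)^2 + (-6)^2) = sqrt(37)
arg(z) = arctan(b/a) = arctan(-6/-1) (quadrant-adjusted) = -99.46°


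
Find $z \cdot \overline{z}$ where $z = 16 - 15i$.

z * conjugate(z) = |z|^2 = a^2 + b^2
= 16^2 + (-15)^2 = 481


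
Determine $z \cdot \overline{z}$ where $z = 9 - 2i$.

z * conjugate(z) = |z|^2 = a^2 + b^2
= 9^2 + (-2)^2 = 85


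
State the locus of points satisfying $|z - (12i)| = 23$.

|z - z0| = r describes a circle centered at z0 with radius r
Here z0 = 12i and r = 23
Locus: Circle centered at (0, 12) with radius 23


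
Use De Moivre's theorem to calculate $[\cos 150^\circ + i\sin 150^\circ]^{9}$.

By De Moivre: z^n = r^n(cos(nθ) + i sin(nθ))
= 1^9(cos(9*150°) + i sin(9*150°))
= 1(cos 270° + i sin 270°)
= -i


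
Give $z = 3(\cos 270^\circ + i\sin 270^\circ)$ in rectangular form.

a = r cos θ = 3 * 0 = 0
b = r sin θ = 3 * -1 = -3
z = -3i


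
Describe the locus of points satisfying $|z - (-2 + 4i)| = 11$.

|z - z0| = r describes a circle centered at z0 with radius r
Here z0 = -2 + 4i and r = 11
Locus: Circle centered at (-2, 4) with radius 11


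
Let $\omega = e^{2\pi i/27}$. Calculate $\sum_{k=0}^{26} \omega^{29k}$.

Let ζ = ω^29 = e^(2πi·29/27). Since 27 ∤ 29, ζ ≠ 1.
Sum = Σ_{k=0}^{26} ζ^k = (ζ^27 - 1)/(ζ - 1) = (ω^{29·27} - 1)/(ζ - 1) = (1 - 1)/(ζ - 1) = 0


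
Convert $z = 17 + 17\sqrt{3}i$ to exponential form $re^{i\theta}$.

r = |z| = sqrt((17)^2 + (17*sqrt(3))^2) = sqrt(289 + 867) = sqrt(1156) = 34
θ = arctan(b/a) = arctan(29.4449/17) (quadrant-adjusted) = 60° = π/3
z = 34e^(i*π/3)


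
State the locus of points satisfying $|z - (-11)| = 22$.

|z - z0| = r describes a circle centered at z0 with radius r
Here z0 = -11 and r = 22
Locus: Circle centered at (-11, 0) with radius 22


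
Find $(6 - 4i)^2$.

(a + bi)^2 = a^2 - b^2 + 2abi
= 6^2 - (-4)^2 + 2*6*(-4)i
= 20 - 48i


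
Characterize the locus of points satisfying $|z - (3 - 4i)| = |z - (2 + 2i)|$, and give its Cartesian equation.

|z - z1| = |z - z2| means z is equidistant from z1 and z2,
i.e. the perpendicular bisector of the segment from (3, -4) to (2, 2) (midpoint (5/2, -1)).
With z = x + yi, square both sides:
(x - 3)^2 + (y - (-4))^2 = (x - 2)^2 + (y - 2)^2
The x^2 and y^2 terms cancel: -2x + 12y = 8 - 25 = -17
Simplify: 2x - 12y = 17
Locus: Perpendicular bisector of the segment from (3, -4) to (2, 2): the line 2x - 12y = 17


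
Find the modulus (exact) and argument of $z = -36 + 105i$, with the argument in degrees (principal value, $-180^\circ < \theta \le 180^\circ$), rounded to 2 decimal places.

|z| = sqrt((-36)^2 + 105^2) = 111
arg(z) = arctan(b/a) = arctan(105/-36) (quadrant-adjusted) = 108.92°


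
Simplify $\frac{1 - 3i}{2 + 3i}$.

Multiply numerator and denominator by conjugate (2 - 3i):
= (1 - 3i)(2 - 3i) / (2^2 + 3^2)
= (-7 - 9i) / 13
= -7/13 - (9/13)i


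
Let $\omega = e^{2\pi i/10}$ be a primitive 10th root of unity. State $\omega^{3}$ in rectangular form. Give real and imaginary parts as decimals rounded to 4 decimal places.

ω^3 = e^(2πi·3/10) = e^(i·3π/5)
= cos(3π/5) + i sin(3π/5)
= -0.3090 + 0.9511i


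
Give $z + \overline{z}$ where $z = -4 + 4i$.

z + conjugate(z) = (a + bi) + (a - bi) = 2a
= 2 * (-4) = -8


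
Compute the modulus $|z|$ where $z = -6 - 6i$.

|z| = sqrt(a^2 + b^2) = sqrt((-6)^2 + (-6)^2) = sqrt(72) = sqrt(72)


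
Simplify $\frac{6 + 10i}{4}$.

Divisor is real, so divide each part by 4:
= 3/2 + (5/2)i


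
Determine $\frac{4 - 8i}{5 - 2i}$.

Multiply numerator and denominator by conjugate (5 + 2i):
= (4 - 8i)(5 + 2i) / (5^2 + (-2)^2)
= (36 - 32i) / 29
= 36/29 - (32/29)i


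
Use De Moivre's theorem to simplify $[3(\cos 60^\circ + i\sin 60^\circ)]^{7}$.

By De Moivre: z^n = r^n(cos(nθ) + i sin(nθ))
= 3^7(cos(7*60°) + i sin(7*60°))
= 2187(cos 60° + i sin 60°)
= 2187/2 + (2187*sqrt(3)/2)i


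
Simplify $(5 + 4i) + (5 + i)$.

(5 + 5) + (4 + 1)i = 10 + 5i


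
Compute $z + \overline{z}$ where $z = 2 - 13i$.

z + conjugate(z) = (a + bi) + (a - bi) = 2a
= 2 * 2 = 4


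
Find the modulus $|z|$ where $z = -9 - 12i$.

|z| = sqrt(a^2 + b^2) = sqrt((-9)^2 + (-12)^2) = sqrt(225) = 15


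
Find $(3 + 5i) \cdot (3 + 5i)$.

(a1*a2 - b1*b2) + (a1*b2 + b1*a2)i
= (9 - 25) + (15 + 15)i
= -16 + 30i


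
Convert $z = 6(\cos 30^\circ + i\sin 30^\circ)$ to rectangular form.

a = r cos θ = 6 * sqrt(3)/2 = 3*sqrt(3)
b = r sin θ = 6 * 1/2 = 3
z = 3*sqrt(3) + 3i


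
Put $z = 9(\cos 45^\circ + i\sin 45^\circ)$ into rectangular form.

a = r cos θ = 9 * sqrt(2)/2 = 9*sqrt(2)/2
b = r sin θ = 9 * sqrt(2)/2 = 9*sqrt(2)/2
z = 9*sqrt(2)/2 + (9*sqrt(2)/2)i


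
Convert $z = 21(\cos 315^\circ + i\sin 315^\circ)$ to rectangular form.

a = r cos θ = 21 * sqrt(2)/2 = 21*sqrt(2)/2
b = r sin θ = 21 * -sqrt(2)/2 = -21*sqrt(2)/2
z = 21*sqrt(2)/2 - (21*sqrt(2)/2)i


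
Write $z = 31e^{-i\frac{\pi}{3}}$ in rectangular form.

a = r cos θ = 31 * 1/2 = 31/2
b = r sin θ = 31 * -sqrt(3)/2 = -31*sqrt(3)/2
z = 31/2 - (31*sqrt(3)/2)i


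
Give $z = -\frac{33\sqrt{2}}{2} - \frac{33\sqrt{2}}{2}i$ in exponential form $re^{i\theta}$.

r = |z| = sqrt((-33*sqrt(2)/2)^2 + (-33*sqrt(2)/2)^2) = sqrt(1089/2 + 1089/2) = sqrt(1089) = 33
θ = arctan(b/a) = arctan(-23.3345/-23.3345) (quadrant-adjusted) = 225° = 5π/4
z = 33e^(i*5π/4)


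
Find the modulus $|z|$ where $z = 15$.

|z| = sqrt(a^2 + b^2) = sqrt(15^2 + 0^2) = sqrt(225) = 15


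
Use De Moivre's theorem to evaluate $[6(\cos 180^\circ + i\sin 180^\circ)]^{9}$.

By De Moivre: z^n = r^n(cos(nθ) + i sin(nθ))
= 6^9(cos(9*180°) + i sin(9*180°))
= 10077696(cos 180° + i sin 180°)
= -10077696


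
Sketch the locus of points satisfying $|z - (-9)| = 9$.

|z - z0| = r describes a circle centered at z0 with radius r
Here z0 = -9 and r = 9
Locus: Circle centered at (-9, 0) with radius 9


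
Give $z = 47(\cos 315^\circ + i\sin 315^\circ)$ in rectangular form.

a = r cos θ = 47 * sqrt(2)/2 = 47*sqrt(2)/2
b = r sin θ = 47 * -sqrt(2)/2 = -47*sqrt(2)/2
z = 47*sqrt(2)/2 - (47*sqrt(2)/2)i


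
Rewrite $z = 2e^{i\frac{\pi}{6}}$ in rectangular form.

a = r cos θ = 2 * sqrt(3)/2 = sqrt(3)
b = r sin θ = 2 * 1/2 = 1
z = sqrt(3) + i


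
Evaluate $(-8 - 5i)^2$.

(a + bi)^2 = a^2 - b^2 + 2abi
= (-8)^2 - (-5)^2 + 2*(-8)*(-5)i
= 39 + 80i


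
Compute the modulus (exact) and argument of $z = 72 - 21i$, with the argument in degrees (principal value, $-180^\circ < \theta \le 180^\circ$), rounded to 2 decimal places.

|z| = sqrt(72^2 + (-21)^2) = 75
arg(z) = arctan(b/a) = arctan(-21/72) (quadrant-adjusted) = -16.26°


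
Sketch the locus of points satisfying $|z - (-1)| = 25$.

|z - z0| = r describes a circle centered at z0 with radius r
Here z0 = -1 and r = 25
Locus: Circle centered at (-1, 0) with radius 25


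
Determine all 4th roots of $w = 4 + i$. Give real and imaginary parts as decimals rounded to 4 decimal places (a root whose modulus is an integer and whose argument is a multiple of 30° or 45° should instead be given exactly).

|w| = sqrt(17) ≈ 4.123106, arg(w) ≈ 14.036243°
Root modulus = sqrt(17)^(1/4) ≈ 1.424971
Root arguments: θ_k = (arg(w) + 360°k)/4 for k = 0, 1, ..., 3
Compute each root as (root modulus)(cos θ_k + i sin θ_k) using full-precision intermediates, then round to 4 decimal places.
Roots: 1.4223 + 0.0872i, -0.0872 + 1.4223i, -1.4223 - 0.0872i, 0.0872 - 1.4223i


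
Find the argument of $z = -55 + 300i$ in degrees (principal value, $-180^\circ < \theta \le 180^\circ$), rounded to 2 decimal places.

θ = arctan(b/a) = arctan(300/-55) (quadrant-adjusted) = 100.39°


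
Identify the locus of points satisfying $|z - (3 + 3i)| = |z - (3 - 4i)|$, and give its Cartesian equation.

|z - z1| = |z - z2| means z is equidistant from z1 and z2,
i.e. the perpendicular bisector of the segment from (3, 3) to (3, -4) (midpoint (3, -1/2)).
With z = x + yi, square both sides:
(x - 3)^2 + (y - 3)^2 = (x - 3)^2 + (y - (-4))^2
The x^2 and y^2 terms cancel: 0x + (-14)y = 25 - 18 = 7
Simplify: y = -1/2
Locus: Perpendicular bisector of the segment from (3, 3) to (3, -4): the line y = -1/2


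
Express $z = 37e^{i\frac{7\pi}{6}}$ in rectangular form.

a = r cos θ = 37 * -sqrt(3)/2 = -37*sqrt(3)/2
b = r sin θ = 37 * -1/2 = -37/2
z = -37*sqrt(3)/2 - (37/2)i


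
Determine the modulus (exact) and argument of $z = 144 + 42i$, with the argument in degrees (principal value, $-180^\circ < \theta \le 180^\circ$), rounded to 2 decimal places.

|z| = sqrt(144^2 + 42^2) = 150
arg(z) = arctan(b/a) = arctan(42/144) (quadrant-adjusted) = 16.26°


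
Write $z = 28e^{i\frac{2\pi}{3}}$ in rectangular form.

a = r cos θ = 28 * -1/2 = -14
b = r sin θ = 28 * sqrt(3)/2 = 14*sqrt(3)
z = -14 + 14*sqrt(3)i


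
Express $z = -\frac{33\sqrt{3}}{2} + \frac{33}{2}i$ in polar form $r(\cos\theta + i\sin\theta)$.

r = |z| = sqrt(a^2 + b^2) = sqrt((-33*sqrt(3)/2)^2 + (33/2)^2) = sqrt(3267/4 + 1089/4) = sqrt(1089) = 33
θ = arctan(b/a) = arctan(16.5/-28.5788) (quadrant-adjusted) = 150°
z = 33(cos 150° + i sin 150°)


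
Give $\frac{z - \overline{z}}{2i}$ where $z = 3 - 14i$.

z - conjugate(z) = 2bi
(z - conjugate(z))/(2i) = 2bi/(2i) = b = -14


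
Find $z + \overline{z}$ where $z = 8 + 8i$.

z + conjugate(z) = (a + bi) + (a - bi) = 2a
= 2 * 8 = 16


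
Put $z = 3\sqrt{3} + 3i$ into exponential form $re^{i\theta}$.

r = |z| = sqrt((3*sqrt(3))^2 + (3)^2) = sqrt(27 + 9) = sqrt(36) = 6
θ = arctan(b/a) = arctan(3/5.1962) (quadrant-adjusted) = 30° = π/6
z = 6e^(i*π/6)


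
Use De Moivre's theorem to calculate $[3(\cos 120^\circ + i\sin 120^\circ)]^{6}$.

By De Moivre: z^n = r^n(cos(nθ) + i sin(nθ))
= 3^6(cos(6*120°) + i sin(6*120°))
= 729(cos 0° + i sin 0°)
= 729


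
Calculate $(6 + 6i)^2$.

(a + bi)^2 = a^2 - b^2 + 2abi
= 6^2 - 6^2 + 2*6*6i
= 72i


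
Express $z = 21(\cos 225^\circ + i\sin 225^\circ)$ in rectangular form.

a = r cos θ = 21 * -sqrt(2)/2 = -21*sqrt(2)/2
b = r sin θ = 21 * -sqrt(2)/2 = -21*sqrt(2)/2
z = -21*sqrt(2)/2 - (21*sqrt(2)/2)i


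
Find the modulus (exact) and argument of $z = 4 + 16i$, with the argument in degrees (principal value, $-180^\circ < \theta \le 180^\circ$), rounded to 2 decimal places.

|z| = sqrt(4^2 + 16^2) = sqrt(272)
arg(z) = arctan(b/a) = arctan(16/4) (quadrant-adjusted) = 75.96°


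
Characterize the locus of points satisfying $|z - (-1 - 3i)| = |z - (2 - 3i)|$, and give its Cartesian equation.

|z - z1| = |z - z2| means z is equidistant from z1 and z2,
i.e. the perpendicular bisector of the segment from (-1, -3) to (2, -3) (midpoint (1/2, -3)).
With z = x + yi, square both sides:
(x - (-1))^2 + (y - (-3))^2 = (x - 2)^2 + (y - (-3))^2
The x^2 and y^2 terms cancel: 6x + 0y = 13 - 10 = 3
Simplify: x = 1/2
Locus: Perpendicular bisector of the segment from (-1, -3) to (2, -3): the line x = 1/2


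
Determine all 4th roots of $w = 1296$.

|w| = 1296, arg(w) = 0°
Root modulus = 1296^(1/4) = 6
Root arguments: θ_k = (0° + 360°k)/4 for k = 0, 1, ..., 3
Roots: 6, 6i, -6, -6i


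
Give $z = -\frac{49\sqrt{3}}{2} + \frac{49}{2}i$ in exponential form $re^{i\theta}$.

r = |z| = sqrt((-49*sqrt(3)/2)^2 + (49/2)^2) = sqrt(7203/4 + 2401/4) = sqrt(2401) = 49
θ = arctan(b/a) = arctan(24.5/-42.4352) (quadrant-adjusted) = 150° = 5π/6
z = 49e^(i*5π/6)


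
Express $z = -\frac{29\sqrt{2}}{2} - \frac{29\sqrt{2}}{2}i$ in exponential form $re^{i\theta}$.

r = |z| = sqrt((-29*sqrt(2)/2)^2 + (-29*sqrt(2)/2)^2) = sqrt(841/2 + 841/2) = sqrt(841) = 29
θ = arctan(b/a) = arctan(-20.5061/-20.5061) (quadrant-adjusted) = -135° = -3π/4
z = 29e^(-i*3π/4)


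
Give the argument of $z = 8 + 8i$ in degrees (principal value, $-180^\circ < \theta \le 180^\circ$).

θ = arctan(b/a) = arctan(8/8) (quadrant-adjusted) = 45°


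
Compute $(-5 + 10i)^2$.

(a + bi)^2 = a^2 - b^2 + 2abi
= (-5)^2 - 10^2 + 2*(-5)*10i
= -75 - 100i


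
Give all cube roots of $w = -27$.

|w| = 27, arg(w) = 180°
Root modulus = 27^(1/3) = 3
Root arguments: θ_k = (180° + 360°k)/3 for k = 0, 1, ..., 2
Roots: 3/2 + (3*sqrt(3)/2)i, -3, 3/2 - (3*sqrt(3)/2)i


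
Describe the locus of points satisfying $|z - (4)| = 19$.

|z - z0| = r describes a circle centered at z0 with radius r
Here z0 = 4 and r = 19
Locus: Circle centered at (4, 0) with radius 19


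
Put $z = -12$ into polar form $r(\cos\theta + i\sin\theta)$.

r = |z| = sqrt(a^2 + b^2) = sqrt((-12)^2 + (0)^2) = sqrt(144 + 0) = sqrt(144) = 12
b = 0 and a < 0, so z lies on the negative real axis: θ = 180°
z = 12(cos 180° + i sin 180°)


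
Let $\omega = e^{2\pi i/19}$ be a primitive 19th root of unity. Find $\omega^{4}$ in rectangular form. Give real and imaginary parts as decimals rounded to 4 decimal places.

ω^4 = e^(2πi·4/19) = e^(i·8π/19)
= cos(8π/19) + i sin(8π/19)
= 0.2455 + 0.9694i


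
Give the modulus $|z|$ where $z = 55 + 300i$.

|z| = sqrt(a^2 + b^2) = sqrt(55^2 + 300^2) = sqrt(93025) = 305


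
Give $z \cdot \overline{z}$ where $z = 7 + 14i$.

z * conjugate(z) = |z|^2 = a^2 + b^2
= 7^2 + 14^2 = 245


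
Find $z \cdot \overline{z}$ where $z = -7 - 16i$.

z * conjugate(z) = |z|^2 = a^2 + b^2
= (-7)^2 + (-16)^2 = 305


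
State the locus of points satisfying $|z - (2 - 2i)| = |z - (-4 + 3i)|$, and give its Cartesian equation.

|z - z1| = |z - z2| means z is equidistant from z1 and z2,
i.e. the perpendicular bisector of the segment from (2, -2) to (-4, 3) (midpoint (-1, 1/2)).
With z = x + yi, square both sides:
(x - 2)^2 + (y - (-2))^2 = (x - (-4))^2 + (y - 3)^2
The x^2 and y^2 terms cancel: -12x + 10y = 25 - 8 = 17
Simplify: 12x - 10y = -17
Locus: Perpendicular bisector of the segment from (2, -2) to (-4, 3): the line 12x - 10y = -17


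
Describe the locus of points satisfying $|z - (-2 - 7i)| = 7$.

|z - z0| = r describes a circle centered at z0 with radius r
Here z0 = -2 - 7i and r = 7
Locus: Circle centered at (-2, -7) with radius 7


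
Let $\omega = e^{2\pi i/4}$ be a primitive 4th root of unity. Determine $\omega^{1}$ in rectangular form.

ω^1 = e^(2πi·1/4) = e^(i·1π/2)
= cos(1π/2) + i sin(1π/2)
= i


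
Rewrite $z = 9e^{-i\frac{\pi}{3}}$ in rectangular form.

a = r cos θ = 9 * 1/2 = 9/2
b = r sin θ = 9 * -sqrt(3)/2 = -9*sqrt(3)/2
z = 9/2 - (9*sqrt(3)/2)i


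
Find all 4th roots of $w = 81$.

|w| = 81, arg(w) = 0°
Root modulus = 81^(1/4) = 3
Root arguments: θ_k = (0° + 360°k)/4 for k = 0, 1, ..., 3
Roots: 3, 3i, -3, -3i


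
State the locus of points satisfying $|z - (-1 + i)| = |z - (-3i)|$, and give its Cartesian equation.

|z - z1| = |z - z2| means z is equidistant from z1 and z2,
i.e. the perpendicular bisector of the segment from (-1, 1) to (0, -3) (midpoint (-1/2, -1)).
With z = x + yi, square both sides:
(x - (-1))^2 + (y - 1)^2 = (x - 0)^2 + (y - (-3))^2
The x^2 and y^2 terms cancel: 2x + (-8)y = 9 - 2 = 7
Simplify: 2x - 8y = 7
Locus: Perpendicular bisector of the segment from (-1, 1) to (0, -3): the line 2x - 8y = 7


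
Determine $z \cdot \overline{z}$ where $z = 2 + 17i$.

z * conjugate(z) = |z|^2 = a^2 + b^2
= 2^2 + 17^2 = 293


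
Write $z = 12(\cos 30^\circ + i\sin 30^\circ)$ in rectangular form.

a = r cos θ = 12 * sqrt(3)/2 = 6*sqrt(3)
b = r sin θ = 12 * 1/2 = 6
z = 6*sqrt(3) + 6i


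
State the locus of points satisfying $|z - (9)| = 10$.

|z - z0| = r describes a circle centered at z0 with radius r
Here z0 = 9 and r = 10
Locus: Circle centered at (9, 0) with radius 10


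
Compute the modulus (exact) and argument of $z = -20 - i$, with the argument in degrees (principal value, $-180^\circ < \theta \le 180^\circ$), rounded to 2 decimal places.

|z| = sqrt((-20)^2 + (-1)^2) = sqrt(401)
arg(z) = arctan(b/a) = arctan(-1/-20) (quadrant-adjusted) = -177.14°


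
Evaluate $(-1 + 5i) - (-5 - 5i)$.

(-1 - (-5)) + (5 - (-5))i = 4 + 10i


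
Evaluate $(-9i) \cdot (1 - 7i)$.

(a1*a2 - b1*b2) + (a1*b2 + b1*a2)i
= (0 - 63) + (0 + (-9))i
= -63 - 9i


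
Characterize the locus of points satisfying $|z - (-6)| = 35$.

|z - z0| = r describes a circle centered at z0 with radius r
Here z0 = -6 and r = 35
Locus: Circle centered at (-6, 0) with radius 35
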